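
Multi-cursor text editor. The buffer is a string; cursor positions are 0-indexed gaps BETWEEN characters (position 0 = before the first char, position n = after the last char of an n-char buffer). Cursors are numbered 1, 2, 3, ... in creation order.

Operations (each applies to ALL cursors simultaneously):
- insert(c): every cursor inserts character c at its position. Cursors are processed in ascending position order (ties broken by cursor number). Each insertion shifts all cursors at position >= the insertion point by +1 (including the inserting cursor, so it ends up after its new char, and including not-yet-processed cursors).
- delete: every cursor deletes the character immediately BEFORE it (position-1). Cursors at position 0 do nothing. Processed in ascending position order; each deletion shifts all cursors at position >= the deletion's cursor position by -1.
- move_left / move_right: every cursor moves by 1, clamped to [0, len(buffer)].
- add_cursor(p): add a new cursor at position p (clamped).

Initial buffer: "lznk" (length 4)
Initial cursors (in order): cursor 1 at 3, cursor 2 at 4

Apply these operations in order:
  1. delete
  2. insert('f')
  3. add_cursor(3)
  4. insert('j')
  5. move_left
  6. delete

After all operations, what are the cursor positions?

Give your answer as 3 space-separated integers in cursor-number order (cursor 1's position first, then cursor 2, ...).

After op 1 (delete): buffer="lz" (len 2), cursors c1@2 c2@2, authorship ..
After op 2 (insert('f')): buffer="lzff" (len 4), cursors c1@4 c2@4, authorship ..12
After op 3 (add_cursor(3)): buffer="lzff" (len 4), cursors c3@3 c1@4 c2@4, authorship ..12
After op 4 (insert('j')): buffer="lzfjfjj" (len 7), cursors c3@4 c1@7 c2@7, authorship ..13212
After op 5 (move_left): buffer="lzfjfjj" (len 7), cursors c3@3 c1@6 c2@6, authorship ..13212
After op 6 (delete): buffer="lzjj" (len 4), cursors c3@2 c1@3 c2@3, authorship ..32

Answer: 3 3 2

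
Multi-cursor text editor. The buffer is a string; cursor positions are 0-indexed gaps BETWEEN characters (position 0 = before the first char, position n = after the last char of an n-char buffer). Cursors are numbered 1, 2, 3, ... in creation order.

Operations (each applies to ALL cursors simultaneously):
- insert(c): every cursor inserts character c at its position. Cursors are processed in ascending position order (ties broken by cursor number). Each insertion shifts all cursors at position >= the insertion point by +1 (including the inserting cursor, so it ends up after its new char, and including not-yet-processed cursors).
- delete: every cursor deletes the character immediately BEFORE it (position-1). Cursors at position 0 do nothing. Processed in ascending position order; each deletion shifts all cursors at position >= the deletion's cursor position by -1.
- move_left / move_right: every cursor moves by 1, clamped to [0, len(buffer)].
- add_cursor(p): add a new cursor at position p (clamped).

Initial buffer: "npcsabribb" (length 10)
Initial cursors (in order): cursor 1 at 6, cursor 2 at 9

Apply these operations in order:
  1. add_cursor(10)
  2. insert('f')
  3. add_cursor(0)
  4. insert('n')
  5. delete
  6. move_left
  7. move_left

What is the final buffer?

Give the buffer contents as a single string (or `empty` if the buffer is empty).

Answer: npcsabfribfbf

Derivation:
After op 1 (add_cursor(10)): buffer="npcsabribb" (len 10), cursors c1@6 c2@9 c3@10, authorship ..........
After op 2 (insert('f')): buffer="npcsabfribfbf" (len 13), cursors c1@7 c2@11 c3@13, authorship ......1...2.3
After op 3 (add_cursor(0)): buffer="npcsabfribfbf" (len 13), cursors c4@0 c1@7 c2@11 c3@13, authorship ......1...2.3
After op 4 (insert('n')): buffer="nnpcsabfnribfnbfn" (len 17), cursors c4@1 c1@9 c2@14 c3@17, authorship 4......11...22.33
After op 5 (delete): buffer="npcsabfribfbf" (len 13), cursors c4@0 c1@7 c2@11 c3@13, authorship ......1...2.3
After op 6 (move_left): buffer="npcsabfribfbf" (len 13), cursors c4@0 c1@6 c2@10 c3@12, authorship ......1...2.3
After op 7 (move_left): buffer="npcsabfribfbf" (len 13), cursors c4@0 c1@5 c2@9 c3@11, authorship ......1...2.3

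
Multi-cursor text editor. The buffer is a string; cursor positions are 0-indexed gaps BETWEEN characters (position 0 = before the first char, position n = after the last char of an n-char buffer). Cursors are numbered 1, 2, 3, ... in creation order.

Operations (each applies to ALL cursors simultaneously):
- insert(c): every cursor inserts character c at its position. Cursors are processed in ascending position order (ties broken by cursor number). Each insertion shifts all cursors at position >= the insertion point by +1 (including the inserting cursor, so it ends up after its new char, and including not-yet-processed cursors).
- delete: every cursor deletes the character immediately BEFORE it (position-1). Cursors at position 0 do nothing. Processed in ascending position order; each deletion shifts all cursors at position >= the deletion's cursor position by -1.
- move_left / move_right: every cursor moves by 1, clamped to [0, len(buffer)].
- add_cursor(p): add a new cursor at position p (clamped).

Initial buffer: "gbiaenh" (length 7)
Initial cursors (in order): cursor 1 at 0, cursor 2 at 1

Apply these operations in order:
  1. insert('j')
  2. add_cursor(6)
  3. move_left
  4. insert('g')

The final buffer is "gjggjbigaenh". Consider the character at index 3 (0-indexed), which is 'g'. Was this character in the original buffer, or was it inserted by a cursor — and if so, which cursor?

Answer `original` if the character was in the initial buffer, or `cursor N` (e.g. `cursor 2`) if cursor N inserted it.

Answer: cursor 2

Derivation:
After op 1 (insert('j')): buffer="jgjbiaenh" (len 9), cursors c1@1 c2@3, authorship 1.2......
After op 2 (add_cursor(6)): buffer="jgjbiaenh" (len 9), cursors c1@1 c2@3 c3@6, authorship 1.2......
After op 3 (move_left): buffer="jgjbiaenh" (len 9), cursors c1@0 c2@2 c3@5, authorship 1.2......
After op 4 (insert('g')): buffer="gjggjbigaenh" (len 12), cursors c1@1 c2@4 c3@8, authorship 11.22..3....
Authorship (.=original, N=cursor N): 1 1 . 2 2 . . 3 . . . .
Index 3: author = 2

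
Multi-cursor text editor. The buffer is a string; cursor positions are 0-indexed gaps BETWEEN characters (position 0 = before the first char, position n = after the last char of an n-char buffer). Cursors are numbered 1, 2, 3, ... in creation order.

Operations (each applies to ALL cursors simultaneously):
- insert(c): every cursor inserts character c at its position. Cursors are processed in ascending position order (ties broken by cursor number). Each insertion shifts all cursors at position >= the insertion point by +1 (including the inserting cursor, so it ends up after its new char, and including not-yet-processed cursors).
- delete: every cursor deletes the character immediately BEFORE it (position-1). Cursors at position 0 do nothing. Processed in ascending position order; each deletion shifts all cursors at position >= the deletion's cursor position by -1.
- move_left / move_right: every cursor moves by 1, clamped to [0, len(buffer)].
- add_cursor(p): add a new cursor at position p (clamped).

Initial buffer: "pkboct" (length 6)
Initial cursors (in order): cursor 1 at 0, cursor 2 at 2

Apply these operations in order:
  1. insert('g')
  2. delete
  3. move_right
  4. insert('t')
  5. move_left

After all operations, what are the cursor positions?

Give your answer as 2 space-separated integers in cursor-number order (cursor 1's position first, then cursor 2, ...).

After op 1 (insert('g')): buffer="gpkgboct" (len 8), cursors c1@1 c2@4, authorship 1..2....
After op 2 (delete): buffer="pkboct" (len 6), cursors c1@0 c2@2, authorship ......
After op 3 (move_right): buffer="pkboct" (len 6), cursors c1@1 c2@3, authorship ......
After op 4 (insert('t')): buffer="ptkbtoct" (len 8), cursors c1@2 c2@5, authorship .1..2...
After op 5 (move_left): buffer="ptkbtoct" (len 8), cursors c1@1 c2@4, authorship .1..2...

Answer: 1 4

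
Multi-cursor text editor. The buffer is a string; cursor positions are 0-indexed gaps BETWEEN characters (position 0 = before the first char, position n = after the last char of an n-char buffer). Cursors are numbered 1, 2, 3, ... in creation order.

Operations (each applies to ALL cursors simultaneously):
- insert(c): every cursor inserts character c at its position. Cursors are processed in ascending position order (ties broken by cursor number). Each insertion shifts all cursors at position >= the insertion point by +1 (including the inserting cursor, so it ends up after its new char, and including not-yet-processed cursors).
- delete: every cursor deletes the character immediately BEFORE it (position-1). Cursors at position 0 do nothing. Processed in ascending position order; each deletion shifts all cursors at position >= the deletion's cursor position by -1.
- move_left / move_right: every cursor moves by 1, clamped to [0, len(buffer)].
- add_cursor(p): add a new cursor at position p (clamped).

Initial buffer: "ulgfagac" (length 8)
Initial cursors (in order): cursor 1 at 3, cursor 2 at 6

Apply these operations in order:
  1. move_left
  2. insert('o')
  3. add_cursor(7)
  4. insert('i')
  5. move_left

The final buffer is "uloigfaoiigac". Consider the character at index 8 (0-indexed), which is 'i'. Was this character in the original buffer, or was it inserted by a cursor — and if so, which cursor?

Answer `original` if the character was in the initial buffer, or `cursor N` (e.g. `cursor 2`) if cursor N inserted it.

After op 1 (move_left): buffer="ulgfagac" (len 8), cursors c1@2 c2@5, authorship ........
After op 2 (insert('o')): buffer="ulogfaogac" (len 10), cursors c1@3 c2@7, authorship ..1...2...
After op 3 (add_cursor(7)): buffer="ulogfaogac" (len 10), cursors c1@3 c2@7 c3@7, authorship ..1...2...
After op 4 (insert('i')): buffer="uloigfaoiigac" (len 13), cursors c1@4 c2@10 c3@10, authorship ..11...223...
After op 5 (move_left): buffer="uloigfaoiigac" (len 13), cursors c1@3 c2@9 c3@9, authorship ..11...223...
Authorship (.=original, N=cursor N): . . 1 1 . . . 2 2 3 . . .
Index 8: author = 2

Answer: cursor 2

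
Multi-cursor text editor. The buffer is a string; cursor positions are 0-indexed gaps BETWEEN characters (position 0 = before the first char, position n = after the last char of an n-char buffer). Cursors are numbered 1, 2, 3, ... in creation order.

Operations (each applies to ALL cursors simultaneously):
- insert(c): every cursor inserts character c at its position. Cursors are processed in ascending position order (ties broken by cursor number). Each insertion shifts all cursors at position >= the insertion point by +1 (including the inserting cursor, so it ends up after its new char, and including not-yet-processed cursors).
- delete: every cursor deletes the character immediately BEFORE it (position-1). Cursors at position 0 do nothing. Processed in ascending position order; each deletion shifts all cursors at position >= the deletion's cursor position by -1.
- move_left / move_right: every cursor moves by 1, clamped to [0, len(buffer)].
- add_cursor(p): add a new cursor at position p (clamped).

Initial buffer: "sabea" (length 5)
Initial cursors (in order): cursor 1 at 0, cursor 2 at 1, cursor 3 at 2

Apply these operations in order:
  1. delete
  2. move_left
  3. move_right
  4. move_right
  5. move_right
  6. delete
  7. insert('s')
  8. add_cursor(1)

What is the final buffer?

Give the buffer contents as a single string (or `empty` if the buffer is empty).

After op 1 (delete): buffer="bea" (len 3), cursors c1@0 c2@0 c3@0, authorship ...
After op 2 (move_left): buffer="bea" (len 3), cursors c1@0 c2@0 c3@0, authorship ...
After op 3 (move_right): buffer="bea" (len 3), cursors c1@1 c2@1 c3@1, authorship ...
After op 4 (move_right): buffer="bea" (len 3), cursors c1@2 c2@2 c3@2, authorship ...
After op 5 (move_right): buffer="bea" (len 3), cursors c1@3 c2@3 c3@3, authorship ...
After op 6 (delete): buffer="" (len 0), cursors c1@0 c2@0 c3@0, authorship 
After op 7 (insert('s')): buffer="sss" (len 3), cursors c1@3 c2@3 c3@3, authorship 123
After op 8 (add_cursor(1)): buffer="sss" (len 3), cursors c4@1 c1@3 c2@3 c3@3, authorship 123

Answer: sss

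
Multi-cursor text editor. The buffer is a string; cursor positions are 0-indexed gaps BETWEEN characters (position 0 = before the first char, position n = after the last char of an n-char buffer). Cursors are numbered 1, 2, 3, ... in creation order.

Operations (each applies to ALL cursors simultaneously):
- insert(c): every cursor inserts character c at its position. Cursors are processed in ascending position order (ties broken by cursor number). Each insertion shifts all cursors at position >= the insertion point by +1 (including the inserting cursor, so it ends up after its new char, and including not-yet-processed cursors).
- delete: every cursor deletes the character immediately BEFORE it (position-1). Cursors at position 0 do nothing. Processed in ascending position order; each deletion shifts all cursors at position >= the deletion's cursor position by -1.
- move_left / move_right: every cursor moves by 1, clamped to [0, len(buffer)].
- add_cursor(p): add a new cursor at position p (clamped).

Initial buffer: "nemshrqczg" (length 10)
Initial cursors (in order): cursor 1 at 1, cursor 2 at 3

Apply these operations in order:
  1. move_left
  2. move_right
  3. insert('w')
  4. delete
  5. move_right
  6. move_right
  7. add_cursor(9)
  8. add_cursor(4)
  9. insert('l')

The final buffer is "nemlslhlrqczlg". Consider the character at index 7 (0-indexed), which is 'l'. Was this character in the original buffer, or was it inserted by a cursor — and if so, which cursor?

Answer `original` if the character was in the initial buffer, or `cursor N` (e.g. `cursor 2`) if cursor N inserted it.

After op 1 (move_left): buffer="nemshrqczg" (len 10), cursors c1@0 c2@2, authorship ..........
After op 2 (move_right): buffer="nemshrqczg" (len 10), cursors c1@1 c2@3, authorship ..........
After op 3 (insert('w')): buffer="nwemwshrqczg" (len 12), cursors c1@2 c2@5, authorship .1..2.......
After op 4 (delete): buffer="nemshrqczg" (len 10), cursors c1@1 c2@3, authorship ..........
After op 5 (move_right): buffer="nemshrqczg" (len 10), cursors c1@2 c2@4, authorship ..........
After op 6 (move_right): buffer="nemshrqczg" (len 10), cursors c1@3 c2@5, authorship ..........
After op 7 (add_cursor(9)): buffer="nemshrqczg" (len 10), cursors c1@3 c2@5 c3@9, authorship ..........
After op 8 (add_cursor(4)): buffer="nemshrqczg" (len 10), cursors c1@3 c4@4 c2@5 c3@9, authorship ..........
After op 9 (insert('l')): buffer="nemlslhlrqczlg" (len 14), cursors c1@4 c4@6 c2@8 c3@13, authorship ...1.4.2....3.
Authorship (.=original, N=cursor N): . . . 1 . 4 . 2 . . . . 3 .
Index 7: author = 2

Answer: cursor 2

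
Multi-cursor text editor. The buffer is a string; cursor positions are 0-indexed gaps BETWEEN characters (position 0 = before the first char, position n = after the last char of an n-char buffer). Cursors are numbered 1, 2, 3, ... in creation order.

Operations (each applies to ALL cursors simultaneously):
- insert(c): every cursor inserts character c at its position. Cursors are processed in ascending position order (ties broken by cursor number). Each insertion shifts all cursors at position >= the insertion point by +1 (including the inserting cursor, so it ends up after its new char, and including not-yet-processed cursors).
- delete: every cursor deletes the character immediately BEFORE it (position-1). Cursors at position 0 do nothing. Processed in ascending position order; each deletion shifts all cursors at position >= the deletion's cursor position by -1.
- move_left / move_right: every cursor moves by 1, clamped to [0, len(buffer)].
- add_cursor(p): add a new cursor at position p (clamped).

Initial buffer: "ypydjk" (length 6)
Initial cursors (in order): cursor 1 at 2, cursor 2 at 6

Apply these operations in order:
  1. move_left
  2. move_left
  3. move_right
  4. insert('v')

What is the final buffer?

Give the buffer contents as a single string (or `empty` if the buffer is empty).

After op 1 (move_left): buffer="ypydjk" (len 6), cursors c1@1 c2@5, authorship ......
After op 2 (move_left): buffer="ypydjk" (len 6), cursors c1@0 c2@4, authorship ......
After op 3 (move_right): buffer="ypydjk" (len 6), cursors c1@1 c2@5, authorship ......
After op 4 (insert('v')): buffer="yvpydjvk" (len 8), cursors c1@2 c2@7, authorship .1....2.

Answer: yvpydjvk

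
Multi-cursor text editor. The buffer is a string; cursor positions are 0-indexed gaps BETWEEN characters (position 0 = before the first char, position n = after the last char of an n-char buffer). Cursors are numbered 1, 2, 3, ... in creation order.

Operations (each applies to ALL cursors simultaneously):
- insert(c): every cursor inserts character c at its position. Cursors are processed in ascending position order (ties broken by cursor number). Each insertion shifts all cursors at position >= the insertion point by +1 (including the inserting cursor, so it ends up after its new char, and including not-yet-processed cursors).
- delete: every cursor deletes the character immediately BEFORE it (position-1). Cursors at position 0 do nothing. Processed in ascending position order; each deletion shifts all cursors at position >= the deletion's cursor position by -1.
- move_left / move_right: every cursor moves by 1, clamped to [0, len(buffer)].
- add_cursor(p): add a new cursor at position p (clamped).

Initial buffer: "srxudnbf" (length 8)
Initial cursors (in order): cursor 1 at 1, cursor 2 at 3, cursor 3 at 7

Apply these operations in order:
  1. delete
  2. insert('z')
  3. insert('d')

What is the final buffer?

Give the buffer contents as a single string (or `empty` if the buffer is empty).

Answer: zdrzdudnzdf

Derivation:
After op 1 (delete): buffer="rudnf" (len 5), cursors c1@0 c2@1 c3@4, authorship .....
After op 2 (insert('z')): buffer="zrzudnzf" (len 8), cursors c1@1 c2@3 c3@7, authorship 1.2...3.
After op 3 (insert('d')): buffer="zdrzdudnzdf" (len 11), cursors c1@2 c2@5 c3@10, authorship 11.22...33.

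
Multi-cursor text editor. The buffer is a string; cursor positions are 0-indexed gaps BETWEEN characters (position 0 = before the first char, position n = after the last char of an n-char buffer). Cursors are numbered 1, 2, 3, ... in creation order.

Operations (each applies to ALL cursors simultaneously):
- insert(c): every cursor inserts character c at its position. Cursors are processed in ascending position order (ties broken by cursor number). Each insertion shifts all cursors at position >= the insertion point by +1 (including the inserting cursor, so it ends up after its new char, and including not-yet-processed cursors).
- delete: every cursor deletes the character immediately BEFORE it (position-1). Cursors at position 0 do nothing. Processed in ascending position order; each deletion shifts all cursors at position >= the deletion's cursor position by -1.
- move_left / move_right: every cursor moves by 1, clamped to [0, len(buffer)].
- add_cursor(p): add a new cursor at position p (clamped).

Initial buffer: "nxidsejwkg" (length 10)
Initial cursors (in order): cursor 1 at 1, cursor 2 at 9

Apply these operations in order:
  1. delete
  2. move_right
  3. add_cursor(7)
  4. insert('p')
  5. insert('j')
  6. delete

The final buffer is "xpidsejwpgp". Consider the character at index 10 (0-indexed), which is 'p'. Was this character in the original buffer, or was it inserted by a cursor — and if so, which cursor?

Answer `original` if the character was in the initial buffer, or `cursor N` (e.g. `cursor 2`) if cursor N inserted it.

Answer: cursor 2

Derivation:
After op 1 (delete): buffer="xidsejwg" (len 8), cursors c1@0 c2@7, authorship ........
After op 2 (move_right): buffer="xidsejwg" (len 8), cursors c1@1 c2@8, authorship ........
After op 3 (add_cursor(7)): buffer="xidsejwg" (len 8), cursors c1@1 c3@7 c2@8, authorship ........
After op 4 (insert('p')): buffer="xpidsejwpgp" (len 11), cursors c1@2 c3@9 c2@11, authorship .1......3.2
After op 5 (insert('j')): buffer="xpjidsejwpjgpj" (len 14), cursors c1@3 c3@11 c2@14, authorship .11......33.22
After op 6 (delete): buffer="xpidsejwpgp" (len 11), cursors c1@2 c3@9 c2@11, authorship .1......3.2
Authorship (.=original, N=cursor N): . 1 . . . . . . 3 . 2
Index 10: author = 2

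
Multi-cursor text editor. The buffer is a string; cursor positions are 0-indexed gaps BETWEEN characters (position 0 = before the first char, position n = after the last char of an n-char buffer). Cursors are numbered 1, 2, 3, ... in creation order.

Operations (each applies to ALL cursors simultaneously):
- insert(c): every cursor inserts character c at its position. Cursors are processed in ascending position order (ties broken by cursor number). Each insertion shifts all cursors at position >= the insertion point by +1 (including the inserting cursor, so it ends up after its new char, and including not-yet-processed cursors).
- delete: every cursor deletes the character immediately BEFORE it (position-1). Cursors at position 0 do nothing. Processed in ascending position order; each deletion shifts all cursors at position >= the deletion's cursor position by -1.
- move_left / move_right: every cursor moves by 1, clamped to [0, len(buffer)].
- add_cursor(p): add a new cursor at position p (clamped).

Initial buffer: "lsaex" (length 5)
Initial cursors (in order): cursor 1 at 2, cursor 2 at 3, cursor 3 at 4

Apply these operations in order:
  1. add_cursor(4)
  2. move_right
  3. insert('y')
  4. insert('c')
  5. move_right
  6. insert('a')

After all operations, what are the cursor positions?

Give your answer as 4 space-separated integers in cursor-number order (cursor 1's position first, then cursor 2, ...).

After op 1 (add_cursor(4)): buffer="lsaex" (len 5), cursors c1@2 c2@3 c3@4 c4@4, authorship .....
After op 2 (move_right): buffer="lsaex" (len 5), cursors c1@3 c2@4 c3@5 c4@5, authorship .....
After op 3 (insert('y')): buffer="lsayeyxyy" (len 9), cursors c1@4 c2@6 c3@9 c4@9, authorship ...1.2.34
After op 4 (insert('c')): buffer="lsayceycxyycc" (len 13), cursors c1@5 c2@8 c3@13 c4@13, authorship ...11.22.3434
After op 5 (move_right): buffer="lsayceycxyycc" (len 13), cursors c1@6 c2@9 c3@13 c4@13, authorship ...11.22.3434
After op 6 (insert('a')): buffer="lsayceaycxayyccaa" (len 17), cursors c1@7 c2@11 c3@17 c4@17, authorship ...11.122.2343434

Answer: 7 11 17 17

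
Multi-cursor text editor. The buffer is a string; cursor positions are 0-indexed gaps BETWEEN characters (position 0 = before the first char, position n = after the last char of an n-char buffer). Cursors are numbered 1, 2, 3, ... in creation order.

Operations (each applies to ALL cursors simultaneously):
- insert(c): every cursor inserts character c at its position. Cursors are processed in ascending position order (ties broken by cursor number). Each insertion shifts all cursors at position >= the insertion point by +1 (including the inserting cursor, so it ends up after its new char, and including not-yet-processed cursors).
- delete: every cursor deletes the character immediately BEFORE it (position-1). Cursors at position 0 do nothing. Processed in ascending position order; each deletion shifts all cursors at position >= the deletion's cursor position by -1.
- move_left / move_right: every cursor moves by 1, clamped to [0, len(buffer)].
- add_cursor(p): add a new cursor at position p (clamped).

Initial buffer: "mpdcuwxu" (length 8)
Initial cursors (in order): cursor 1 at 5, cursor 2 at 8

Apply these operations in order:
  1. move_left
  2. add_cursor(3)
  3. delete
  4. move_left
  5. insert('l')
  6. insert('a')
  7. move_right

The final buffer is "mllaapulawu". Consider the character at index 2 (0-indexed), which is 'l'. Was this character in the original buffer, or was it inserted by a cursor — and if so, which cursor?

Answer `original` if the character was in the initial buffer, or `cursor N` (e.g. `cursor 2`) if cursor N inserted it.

Answer: cursor 3

Derivation:
After op 1 (move_left): buffer="mpdcuwxu" (len 8), cursors c1@4 c2@7, authorship ........
After op 2 (add_cursor(3)): buffer="mpdcuwxu" (len 8), cursors c3@3 c1@4 c2@7, authorship ........
After op 3 (delete): buffer="mpuwu" (len 5), cursors c1@2 c3@2 c2@4, authorship .....
After op 4 (move_left): buffer="mpuwu" (len 5), cursors c1@1 c3@1 c2@3, authorship .....
After op 5 (insert('l')): buffer="mllpulwu" (len 8), cursors c1@3 c3@3 c2@6, authorship .13..2..
After op 6 (insert('a')): buffer="mllaapulawu" (len 11), cursors c1@5 c3@5 c2@9, authorship .1313..22..
After op 7 (move_right): buffer="mllaapulawu" (len 11), cursors c1@6 c3@6 c2@10, authorship .1313..22..
Authorship (.=original, N=cursor N): . 1 3 1 3 . . 2 2 . .
Index 2: author = 3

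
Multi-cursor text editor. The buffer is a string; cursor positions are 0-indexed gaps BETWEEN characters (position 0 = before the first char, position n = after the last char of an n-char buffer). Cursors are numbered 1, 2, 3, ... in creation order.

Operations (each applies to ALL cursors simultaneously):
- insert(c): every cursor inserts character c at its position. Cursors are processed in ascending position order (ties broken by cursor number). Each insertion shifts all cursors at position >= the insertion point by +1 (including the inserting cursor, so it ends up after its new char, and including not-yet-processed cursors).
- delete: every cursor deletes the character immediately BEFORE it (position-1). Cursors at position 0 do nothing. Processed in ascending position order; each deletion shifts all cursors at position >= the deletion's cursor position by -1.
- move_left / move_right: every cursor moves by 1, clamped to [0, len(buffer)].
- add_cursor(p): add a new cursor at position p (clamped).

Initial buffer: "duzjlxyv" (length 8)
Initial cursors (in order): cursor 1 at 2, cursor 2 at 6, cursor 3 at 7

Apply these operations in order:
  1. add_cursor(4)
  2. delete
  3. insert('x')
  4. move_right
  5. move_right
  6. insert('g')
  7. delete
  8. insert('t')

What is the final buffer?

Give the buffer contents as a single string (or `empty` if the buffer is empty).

After op 1 (add_cursor(4)): buffer="duzjlxyv" (len 8), cursors c1@2 c4@4 c2@6 c3@7, authorship ........
After op 2 (delete): buffer="dzlv" (len 4), cursors c1@1 c4@2 c2@3 c3@3, authorship ....
After op 3 (insert('x')): buffer="dxzxlxxv" (len 8), cursors c1@2 c4@4 c2@7 c3@7, authorship .1.4.23.
After op 4 (move_right): buffer="dxzxlxxv" (len 8), cursors c1@3 c4@5 c2@8 c3@8, authorship .1.4.23.
After op 5 (move_right): buffer="dxzxlxxv" (len 8), cursors c1@4 c4@6 c2@8 c3@8, authorship .1.4.23.
After op 6 (insert('g')): buffer="dxzxglxgxvgg" (len 12), cursors c1@5 c4@8 c2@12 c3@12, authorship .1.41.243.23
After op 7 (delete): buffer="dxzxlxxv" (len 8), cursors c1@4 c4@6 c2@8 c3@8, authorship .1.4.23.
After op 8 (insert('t')): buffer="dxzxtlxtxvtt" (len 12), cursors c1@5 c4@8 c2@12 c3@12, authorship .1.41.243.23

Answer: dxzxtlxtxvtt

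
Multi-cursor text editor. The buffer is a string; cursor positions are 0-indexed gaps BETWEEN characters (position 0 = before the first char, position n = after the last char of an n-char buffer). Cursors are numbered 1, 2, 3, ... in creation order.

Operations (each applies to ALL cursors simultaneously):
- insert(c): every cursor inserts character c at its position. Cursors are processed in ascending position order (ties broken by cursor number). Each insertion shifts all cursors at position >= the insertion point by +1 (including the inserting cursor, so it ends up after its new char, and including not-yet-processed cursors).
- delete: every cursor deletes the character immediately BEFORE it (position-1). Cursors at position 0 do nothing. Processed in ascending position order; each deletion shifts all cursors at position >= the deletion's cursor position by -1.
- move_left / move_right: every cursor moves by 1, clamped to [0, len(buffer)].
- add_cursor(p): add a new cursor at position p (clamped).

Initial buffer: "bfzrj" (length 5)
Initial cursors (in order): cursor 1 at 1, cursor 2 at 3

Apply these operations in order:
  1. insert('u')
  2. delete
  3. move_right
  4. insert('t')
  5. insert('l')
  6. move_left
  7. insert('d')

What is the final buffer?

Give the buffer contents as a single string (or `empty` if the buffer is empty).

After op 1 (insert('u')): buffer="bufzurj" (len 7), cursors c1@2 c2@5, authorship .1..2..
After op 2 (delete): buffer="bfzrj" (len 5), cursors c1@1 c2@3, authorship .....
After op 3 (move_right): buffer="bfzrj" (len 5), cursors c1@2 c2@4, authorship .....
After op 4 (insert('t')): buffer="bftzrtj" (len 7), cursors c1@3 c2@6, authorship ..1..2.
After op 5 (insert('l')): buffer="bftlzrtlj" (len 9), cursors c1@4 c2@8, authorship ..11..22.
After op 6 (move_left): buffer="bftlzrtlj" (len 9), cursors c1@3 c2@7, authorship ..11..22.
After op 7 (insert('d')): buffer="bftdlzrtdlj" (len 11), cursors c1@4 c2@9, authorship ..111..222.

Answer: bftdlzrtdlj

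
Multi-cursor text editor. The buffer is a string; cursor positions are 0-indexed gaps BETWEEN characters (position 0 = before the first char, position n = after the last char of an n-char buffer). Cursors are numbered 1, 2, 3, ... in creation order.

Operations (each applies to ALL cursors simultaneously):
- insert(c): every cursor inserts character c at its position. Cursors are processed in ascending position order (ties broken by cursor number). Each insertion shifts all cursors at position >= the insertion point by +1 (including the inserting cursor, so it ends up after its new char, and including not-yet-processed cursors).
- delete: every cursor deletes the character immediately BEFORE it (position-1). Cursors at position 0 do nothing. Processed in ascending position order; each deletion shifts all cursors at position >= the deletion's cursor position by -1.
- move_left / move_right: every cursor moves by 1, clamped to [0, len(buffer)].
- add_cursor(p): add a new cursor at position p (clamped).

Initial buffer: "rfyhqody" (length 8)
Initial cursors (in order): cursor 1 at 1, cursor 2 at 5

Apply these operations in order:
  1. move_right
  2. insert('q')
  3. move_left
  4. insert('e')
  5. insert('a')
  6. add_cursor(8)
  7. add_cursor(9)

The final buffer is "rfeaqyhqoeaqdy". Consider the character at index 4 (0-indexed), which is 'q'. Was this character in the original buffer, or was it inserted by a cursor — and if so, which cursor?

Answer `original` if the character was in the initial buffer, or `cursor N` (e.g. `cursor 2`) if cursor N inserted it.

After op 1 (move_right): buffer="rfyhqody" (len 8), cursors c1@2 c2@6, authorship ........
After op 2 (insert('q')): buffer="rfqyhqoqdy" (len 10), cursors c1@3 c2@8, authorship ..1....2..
After op 3 (move_left): buffer="rfqyhqoqdy" (len 10), cursors c1@2 c2@7, authorship ..1....2..
After op 4 (insert('e')): buffer="rfeqyhqoeqdy" (len 12), cursors c1@3 c2@9, authorship ..11....22..
After op 5 (insert('a')): buffer="rfeaqyhqoeaqdy" (len 14), cursors c1@4 c2@11, authorship ..111....222..
After op 6 (add_cursor(8)): buffer="rfeaqyhqoeaqdy" (len 14), cursors c1@4 c3@8 c2@11, authorship ..111....222..
After op 7 (add_cursor(9)): buffer="rfeaqyhqoeaqdy" (len 14), cursors c1@4 c3@8 c4@9 c2@11, authorship ..111....222..
Authorship (.=original, N=cursor N): . . 1 1 1 . . . . 2 2 2 . .
Index 4: author = 1

Answer: cursor 1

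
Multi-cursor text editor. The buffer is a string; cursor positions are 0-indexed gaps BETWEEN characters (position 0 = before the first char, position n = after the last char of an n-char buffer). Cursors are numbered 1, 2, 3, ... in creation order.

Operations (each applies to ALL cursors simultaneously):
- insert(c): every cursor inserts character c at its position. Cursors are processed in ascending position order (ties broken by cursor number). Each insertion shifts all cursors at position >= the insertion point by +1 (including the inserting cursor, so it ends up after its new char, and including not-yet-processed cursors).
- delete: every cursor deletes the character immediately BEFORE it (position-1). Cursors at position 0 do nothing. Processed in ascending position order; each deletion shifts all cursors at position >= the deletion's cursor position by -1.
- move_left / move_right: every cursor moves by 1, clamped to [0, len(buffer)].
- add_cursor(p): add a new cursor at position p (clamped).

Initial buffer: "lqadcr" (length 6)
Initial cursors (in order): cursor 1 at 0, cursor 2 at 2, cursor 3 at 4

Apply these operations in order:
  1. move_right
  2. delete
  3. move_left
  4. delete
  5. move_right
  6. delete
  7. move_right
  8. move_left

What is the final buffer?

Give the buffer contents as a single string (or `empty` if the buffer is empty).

After op 1 (move_right): buffer="lqadcr" (len 6), cursors c1@1 c2@3 c3@5, authorship ......
After op 2 (delete): buffer="qdr" (len 3), cursors c1@0 c2@1 c3@2, authorship ...
After op 3 (move_left): buffer="qdr" (len 3), cursors c1@0 c2@0 c3@1, authorship ...
After op 4 (delete): buffer="dr" (len 2), cursors c1@0 c2@0 c3@0, authorship ..
After op 5 (move_right): buffer="dr" (len 2), cursors c1@1 c2@1 c3@1, authorship ..
After op 6 (delete): buffer="r" (len 1), cursors c1@0 c2@0 c3@0, authorship .
After op 7 (move_right): buffer="r" (len 1), cursors c1@1 c2@1 c3@1, authorship .
After op 8 (move_left): buffer="r" (len 1), cursors c1@0 c2@0 c3@0, authorship .

Answer: r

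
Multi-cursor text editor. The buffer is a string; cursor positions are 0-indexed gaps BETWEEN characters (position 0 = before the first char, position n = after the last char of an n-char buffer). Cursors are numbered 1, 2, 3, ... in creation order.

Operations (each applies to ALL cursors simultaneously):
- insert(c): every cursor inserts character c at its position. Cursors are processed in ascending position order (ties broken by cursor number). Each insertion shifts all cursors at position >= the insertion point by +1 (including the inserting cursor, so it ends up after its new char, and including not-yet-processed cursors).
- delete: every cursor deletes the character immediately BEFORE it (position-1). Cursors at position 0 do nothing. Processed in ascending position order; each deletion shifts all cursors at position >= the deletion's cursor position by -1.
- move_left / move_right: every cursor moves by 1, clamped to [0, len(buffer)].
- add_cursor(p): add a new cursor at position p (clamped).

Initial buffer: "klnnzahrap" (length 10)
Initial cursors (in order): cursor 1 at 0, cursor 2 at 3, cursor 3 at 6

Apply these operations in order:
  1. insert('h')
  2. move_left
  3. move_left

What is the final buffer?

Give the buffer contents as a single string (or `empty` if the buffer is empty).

Answer: hklnhnzahhrap

Derivation:
After op 1 (insert('h')): buffer="hklnhnzahhrap" (len 13), cursors c1@1 c2@5 c3@9, authorship 1...2...3....
After op 2 (move_left): buffer="hklnhnzahhrap" (len 13), cursors c1@0 c2@4 c3@8, authorship 1...2...3....
After op 3 (move_left): buffer="hklnhnzahhrap" (len 13), cursors c1@0 c2@3 c3@7, authorship 1...2...3....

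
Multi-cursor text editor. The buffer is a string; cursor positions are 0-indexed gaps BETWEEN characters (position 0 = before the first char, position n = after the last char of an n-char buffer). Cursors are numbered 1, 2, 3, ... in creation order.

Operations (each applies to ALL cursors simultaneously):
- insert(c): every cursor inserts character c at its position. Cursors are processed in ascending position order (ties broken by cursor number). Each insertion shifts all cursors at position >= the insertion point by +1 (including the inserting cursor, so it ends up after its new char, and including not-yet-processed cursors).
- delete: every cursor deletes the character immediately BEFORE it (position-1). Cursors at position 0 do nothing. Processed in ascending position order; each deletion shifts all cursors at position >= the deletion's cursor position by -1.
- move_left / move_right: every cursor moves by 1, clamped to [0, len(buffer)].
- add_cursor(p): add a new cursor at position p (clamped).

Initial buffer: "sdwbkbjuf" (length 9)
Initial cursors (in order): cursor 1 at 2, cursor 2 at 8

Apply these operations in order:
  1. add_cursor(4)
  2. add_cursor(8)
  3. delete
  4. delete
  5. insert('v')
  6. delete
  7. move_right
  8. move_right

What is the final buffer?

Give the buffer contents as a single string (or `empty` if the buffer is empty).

After op 1 (add_cursor(4)): buffer="sdwbkbjuf" (len 9), cursors c1@2 c3@4 c2@8, authorship .........
After op 2 (add_cursor(8)): buffer="sdwbkbjuf" (len 9), cursors c1@2 c3@4 c2@8 c4@8, authorship .........
After op 3 (delete): buffer="swkbf" (len 5), cursors c1@1 c3@2 c2@4 c4@4, authorship .....
After op 4 (delete): buffer="f" (len 1), cursors c1@0 c2@0 c3@0 c4@0, authorship .
After op 5 (insert('v')): buffer="vvvvf" (len 5), cursors c1@4 c2@4 c3@4 c4@4, authorship 1234.
After op 6 (delete): buffer="f" (len 1), cursors c1@0 c2@0 c3@0 c4@0, authorship .
After op 7 (move_right): buffer="f" (len 1), cursors c1@1 c2@1 c3@1 c4@1, authorship .
After op 8 (move_right): buffer="f" (len 1), cursors c1@1 c2@1 c3@1 c4@1, authorship .

Answer: f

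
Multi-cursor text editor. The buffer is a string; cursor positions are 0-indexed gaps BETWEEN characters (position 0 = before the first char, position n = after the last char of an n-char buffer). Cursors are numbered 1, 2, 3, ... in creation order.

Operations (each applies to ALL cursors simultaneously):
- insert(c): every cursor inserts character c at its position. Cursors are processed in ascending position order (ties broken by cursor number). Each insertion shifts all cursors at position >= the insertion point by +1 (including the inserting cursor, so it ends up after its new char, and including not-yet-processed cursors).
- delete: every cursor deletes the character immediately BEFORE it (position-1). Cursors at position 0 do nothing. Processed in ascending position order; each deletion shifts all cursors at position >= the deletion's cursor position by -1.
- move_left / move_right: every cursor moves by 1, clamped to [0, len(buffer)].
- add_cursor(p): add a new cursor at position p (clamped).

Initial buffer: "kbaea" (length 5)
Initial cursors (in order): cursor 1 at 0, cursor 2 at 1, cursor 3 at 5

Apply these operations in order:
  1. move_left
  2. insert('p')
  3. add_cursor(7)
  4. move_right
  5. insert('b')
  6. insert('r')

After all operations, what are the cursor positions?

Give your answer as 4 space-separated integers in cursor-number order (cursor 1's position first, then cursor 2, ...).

Answer: 7 7 16 16

Derivation:
After op 1 (move_left): buffer="kbaea" (len 5), cursors c1@0 c2@0 c3@4, authorship .....
After op 2 (insert('p')): buffer="ppkbaepa" (len 8), cursors c1@2 c2@2 c3@7, authorship 12....3.
After op 3 (add_cursor(7)): buffer="ppkbaepa" (len 8), cursors c1@2 c2@2 c3@7 c4@7, authorship 12....3.
After op 4 (move_right): buffer="ppkbaepa" (len 8), cursors c1@3 c2@3 c3@8 c4@8, authorship 12....3.
After op 5 (insert('b')): buffer="ppkbbbaepabb" (len 12), cursors c1@5 c2@5 c3@12 c4@12, authorship 12.12...3.34
After op 6 (insert('r')): buffer="ppkbbrrbaepabbrr" (len 16), cursors c1@7 c2@7 c3@16 c4@16, authorship 12.1212...3.3434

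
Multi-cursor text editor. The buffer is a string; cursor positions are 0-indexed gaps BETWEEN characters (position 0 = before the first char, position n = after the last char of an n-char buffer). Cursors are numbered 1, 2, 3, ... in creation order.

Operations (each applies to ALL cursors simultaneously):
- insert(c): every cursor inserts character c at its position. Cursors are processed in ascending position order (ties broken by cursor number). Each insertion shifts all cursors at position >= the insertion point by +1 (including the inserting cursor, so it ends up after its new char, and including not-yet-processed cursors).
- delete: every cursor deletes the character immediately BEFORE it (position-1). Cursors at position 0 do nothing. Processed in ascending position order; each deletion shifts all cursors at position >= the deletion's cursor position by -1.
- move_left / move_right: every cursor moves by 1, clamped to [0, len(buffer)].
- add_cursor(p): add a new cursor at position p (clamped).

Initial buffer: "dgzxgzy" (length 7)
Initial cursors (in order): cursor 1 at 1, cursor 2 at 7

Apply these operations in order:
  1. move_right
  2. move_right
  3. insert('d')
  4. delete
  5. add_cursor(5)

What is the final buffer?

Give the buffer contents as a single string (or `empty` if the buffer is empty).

Answer: dgzxgzy

Derivation:
After op 1 (move_right): buffer="dgzxgzy" (len 7), cursors c1@2 c2@7, authorship .......
After op 2 (move_right): buffer="dgzxgzy" (len 7), cursors c1@3 c2@7, authorship .......
After op 3 (insert('d')): buffer="dgzdxgzyd" (len 9), cursors c1@4 c2@9, authorship ...1....2
After op 4 (delete): buffer="dgzxgzy" (len 7), cursors c1@3 c2@7, authorship .......
After op 5 (add_cursor(5)): buffer="dgzxgzy" (len 7), cursors c1@3 c3@5 c2@7, authorship .......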